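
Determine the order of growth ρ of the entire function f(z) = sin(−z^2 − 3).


Write sin(w) = (e^{iw} ± e^{−iw})/(2 or 2i), so |sin(w)| ≤ e^{|w|}. With w = −z^2 − 3, |w| ≤ 1r^2 + 3 on |z|=r, giving M(r) ≤ e^{1r^2 + 3} and ρ ≤ 2. For the lower bound, choose z on |z|=r with -1z^2 purely imaginary of modulus 1r^2; then |sin(−z^2 − 3)| grows like e^{1r^2}/2, so ρ ≥ 2. Hence ρ = 2.
Therefore ρ = 2.

Order ρ = 2.


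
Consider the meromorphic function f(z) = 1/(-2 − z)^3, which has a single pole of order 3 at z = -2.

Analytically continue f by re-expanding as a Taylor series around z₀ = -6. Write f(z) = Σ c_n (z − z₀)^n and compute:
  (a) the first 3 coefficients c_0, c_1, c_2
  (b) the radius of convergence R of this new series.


Let w = z − z₀, so z = z₀ + w.
Then -2 − z = -2 − (z₀ + w) = (-2 − z₀) − w = 4 − w.
f(z) = 1/(4 − w)^3 = (1/(4)^3) · (1 − w/(4))^{−3}.
By the binomial series (1−u)^{−3} = Σ_{n≥0} C(n+2, 2) u^n for |u|<1, with u = w/(4):
  c_n = C(n+2, 2) / (4)^(n+3).
  c_0 = 1/(4)^3 = 1/64.
  c_1 = 3/(4)^4 = 3/256.
  c_2 = 6/(4)^5 = 3/512.
The series is valid for |w/d| < 1, i.e. |z − z₀| < |d|.
Radius of convergence: R = |-2 − z₀| = |4| = 4 (distance from z₀ to the singularity z = -2).

c_0 = 1/64, c_1 = 3/256, c_2 = 3/512; R = 4.


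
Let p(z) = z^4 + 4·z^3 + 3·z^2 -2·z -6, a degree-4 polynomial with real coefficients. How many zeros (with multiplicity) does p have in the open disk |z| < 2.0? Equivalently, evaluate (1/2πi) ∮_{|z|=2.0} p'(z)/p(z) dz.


The zeros of p are: 1, -3, (-1 + 1i), (-1 - 1i).
Their magnitudes are: 1, 3, 1.414, 1.414.
Zeros with |z| < R = 2.0: 1, (-1 + 1i), (-1 - 1i).
Count = 3.
By the argument principle, (1/2πi) ∮_{|z|=R} p'(z)/p(z) dz equals exactly this count.

Number of zeros inside |z| < 2.0: 3.


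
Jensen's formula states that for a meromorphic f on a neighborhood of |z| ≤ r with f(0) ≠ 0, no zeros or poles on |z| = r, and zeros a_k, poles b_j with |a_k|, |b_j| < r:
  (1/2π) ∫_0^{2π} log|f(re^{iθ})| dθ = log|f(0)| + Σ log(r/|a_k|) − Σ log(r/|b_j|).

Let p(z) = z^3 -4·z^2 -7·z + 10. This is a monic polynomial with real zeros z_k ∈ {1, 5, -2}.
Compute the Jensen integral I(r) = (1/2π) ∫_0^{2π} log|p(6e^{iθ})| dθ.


Zeros: -2, 1, 5; r = 6.
Inside |z| < r: -2, 1, 5. Outside (|z| ≥ r): ∅.
p(0) = 10, so log|p(0)| = log(10) = 2.3026.
Apply Jensen: I(r) = log|p(0)| + Σ_k log(r/|z_k|), summed over zeros inside |z| < r.
  log(r/|z_k|) for z_k = 1: log(6/1) = 1.7918
  log(r/|z_k|) for z_k = 5: log(6/5) = 0.1823
  log(r/|z_k|) for z_k = -2: log(6/2) = 1.0986
Sum over inside zeros: 3.0727.
I(r) = log|p(0)| + (inside sum) = 2.3026 + 3.0727 = 5.3753.
Closed form (all zeros inside, monic): I(r) = n·log(r) = 3·log(6) = 5.3753. ✓

I(r) ≈ 5.3753.


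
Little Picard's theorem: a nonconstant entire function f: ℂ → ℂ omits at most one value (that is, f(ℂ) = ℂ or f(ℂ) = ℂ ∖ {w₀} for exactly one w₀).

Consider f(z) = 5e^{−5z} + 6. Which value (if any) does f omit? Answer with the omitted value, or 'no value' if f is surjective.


Little Picard bounds the complement of f(ℂ) to at most one point.
e^{−5z} is never zero on ℂ, so 5·e^{−5z} takes every value in ℂ ∖ {0}. Adding 6 shifts the range to ℂ ∖ {6}. Thus f omits exactly the value 6.

Omitted value: 6.


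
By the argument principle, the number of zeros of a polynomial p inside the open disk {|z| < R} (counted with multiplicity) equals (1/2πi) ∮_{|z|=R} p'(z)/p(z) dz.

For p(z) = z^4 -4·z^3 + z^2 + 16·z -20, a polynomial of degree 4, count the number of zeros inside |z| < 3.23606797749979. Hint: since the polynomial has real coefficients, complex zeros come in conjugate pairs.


The zeros of p are: 2, -2, (2 + 1i), (2 - 1i).
Their magnitudes are: 2, 2, 2.236, 2.236.
Zeros with |z| < R = 3.23606797749979: 2, -2, (2 + 1i), (2 - 1i).
Count = 4.
By the argument principle, (1/2πi) ∮_{|z|=R} p'(z)/p(z) dz equals exactly this count.

Number of zeros inside |z| < 3.23606797749979: 4.


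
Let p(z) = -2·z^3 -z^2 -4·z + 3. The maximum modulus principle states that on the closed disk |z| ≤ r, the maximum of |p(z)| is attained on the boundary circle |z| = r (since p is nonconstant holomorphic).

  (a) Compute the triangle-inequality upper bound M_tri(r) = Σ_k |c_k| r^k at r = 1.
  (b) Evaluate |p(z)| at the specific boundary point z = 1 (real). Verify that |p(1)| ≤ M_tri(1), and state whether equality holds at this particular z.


Coefficients: c_0 = 3, c_1 = -4, c_2 = -1, c_3 = -2. Radius r = 1.
Part (a). Triangle bound: M_tri(r) = Σ_k |c_k| r^k
  = |3|·1^0 + |-4|·1^1 + |-1|·1^2 + |-2|·1^3
  = 3 + 4 + 1 + 2 = 10.
This bounds M(r) := max_{|z|=r} |p(z)| from above; equality holds iff all terms c_k z^k can be made to align in phase at a single z on |z|=r.
Part (b). At z = 1 (real, on the circle |z| = r):
  p(1) = (3)·1^0 + (-4)·1^1 + (-1)·1^2 + (-2)·1^3 = -4.
  |p(1)| = 4.
Check: |p(1)| = 4 ≤ 10 = M_tri(1). ✓ Equality does not hold at z = 1 (the coefficients have mixed signs, so the terms do not all align in phase there).

M_tri(1) = 10; |p(1)| = 4; equality at z=1: no.


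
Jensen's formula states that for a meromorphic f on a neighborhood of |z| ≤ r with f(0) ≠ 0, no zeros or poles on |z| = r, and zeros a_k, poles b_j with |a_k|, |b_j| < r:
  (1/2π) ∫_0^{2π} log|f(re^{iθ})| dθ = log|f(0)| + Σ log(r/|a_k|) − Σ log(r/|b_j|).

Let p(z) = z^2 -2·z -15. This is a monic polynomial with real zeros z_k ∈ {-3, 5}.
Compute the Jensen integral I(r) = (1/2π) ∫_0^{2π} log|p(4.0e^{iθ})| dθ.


Zeros: -3, 5; r = 4.0.
Inside |z| < r: -3. Outside (|z| ≥ r): 5.
p(0) = -15, so log|p(0)| = log(15) = 2.7081.
Apply Jensen: I(r) = log|p(0)| + Σ_k log(r/|z_k|), summed over zeros inside |z| < r.
  log(r/|z_k|) for z_k = -3: log(4.0/3) = 0.2877
  Outside zeros (5) contribute nothing to the Jensen sum.
Sum over inside zeros: 0.2877.
I(r) = log|p(0)| + (inside sum) = 2.7081 + 0.2877 = 2.9957.
Note: since some zeros are outside |z| ≤ r, the simplified n·log(r) form does NOT apply — only the inside zeros contribute.

I(r) ≈ 2.9957.


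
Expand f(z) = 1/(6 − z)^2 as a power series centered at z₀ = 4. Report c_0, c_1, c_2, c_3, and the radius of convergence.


Let w = z − z₀, so z = z₀ + w.
Then 6 − z = 6 − (z₀ + w) = (6 − z₀) − w = 2 − w.
f(z) = 1/(2 − w)^2 = (1/(2)^2) · (1 − w/(2))^{−2}.
By the binomial series (1−u)^{−2} = Σ_{n≥0} C(n+1, 1) u^n for |u|<1, with u = w/(2):
  c_n = C(n+1, 1) / (2)^(n+2).
  c_0 = 1/(2)^2 = 1/4.
  c_1 = 2/(2)^3 = 1/4.
  c_2 = 3/(2)^4 = 3/16.
  c_3 = 4/(2)^5 = 1/8.
The series is valid for |w/d| < 1, i.e. |z − z₀| < |d|.
Radius of convergence: R = |6 − z₀| = |2| = 2 (distance from z₀ to the singularity z = 6).

c_0 = 1/4, c_1 = 1/4, c_2 = 3/16, c_3 = 1/8; R = 2.


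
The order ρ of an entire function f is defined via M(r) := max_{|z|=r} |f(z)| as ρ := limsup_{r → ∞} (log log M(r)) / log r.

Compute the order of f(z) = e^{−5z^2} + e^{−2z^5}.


Each summand is entire of order 2 and 5 respectively (as in the single-exponential case). The order of a sum is at most the max of the orders, so ρ ≤ 5. For the lower bound: on |z|=r choose arg z so that -2z^5 is real positive; then |e^{-2z^5}| = e^{2r^5} while |e^{-5z^2}| ≤ e^{5r^2} = o(e^{2r^5}). So |f| ≥ e^{2r^5}(1 − o(1)) and ρ ≥ 5. Hence ρ = max(2, 5) = 5.
Therefore ρ = 5.

Order ρ = 5.


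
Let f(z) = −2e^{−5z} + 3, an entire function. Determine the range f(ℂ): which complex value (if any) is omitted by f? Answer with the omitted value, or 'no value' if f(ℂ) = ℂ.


Little Picard bounds the complement of f(ℂ) to at most one point.
e^{−5z} is never zero on ℂ, so -2·e^{−5z} takes every value in ℂ ∖ {0}. Adding 3 shifts the range to ℂ ∖ {3}. Thus f omits exactly the value 3.

Omitted value: 3.


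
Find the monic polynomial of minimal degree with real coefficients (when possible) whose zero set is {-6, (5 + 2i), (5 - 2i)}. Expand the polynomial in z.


The polynomial is p(z) = ∏_{α ∈ S} (z − α), where S = {-6, (5 + 2i), (5 - 2i)}.
Expanding the product yields: p(z) = z^3 -4·z^2 -31·z + 174.
Note conjugate pairs combine to real quadratics: (z − (5+2i))(z − (5−2i)) = z² − 10z + 29.
The resulting polynomial has degree 3 and real coefficients as required.

p(z) = z^3 -4·z^2 -31·z + 174.


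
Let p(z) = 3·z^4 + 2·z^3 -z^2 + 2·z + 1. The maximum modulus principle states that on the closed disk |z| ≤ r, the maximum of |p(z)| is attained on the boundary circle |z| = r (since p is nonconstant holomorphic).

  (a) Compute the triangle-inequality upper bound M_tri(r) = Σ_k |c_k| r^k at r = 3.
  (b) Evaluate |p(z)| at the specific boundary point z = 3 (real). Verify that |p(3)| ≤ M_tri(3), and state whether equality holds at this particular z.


Coefficients: c_0 = 1, c_1 = 2, c_2 = -1, c_3 = 2, c_4 = 3. Radius r = 3.
Part (a). Triangle bound: M_tri(r) = Σ_k |c_k| r^k
  = |1|·3^0 + |2|·3^1 + |-1|·3^2 + |2|·3^3 + |3|·3^4
  = 1 + 6 + 9 + 54 + 243 = 313.
This bounds M(r) := max_{|z|=r} |p(z)| from above; equality holds iff all terms c_k z^k can be made to align in phase at a single z on |z|=r.
Part (b). At z = 3 (real, on the circle |z| = r):
  p(3) = (1)·3^0 + (2)·3^1 + (-1)·3^2 + (2)·3^3 + (3)·3^4 = 295.
  |p(3)| = 295.
Check: |p(3)| = 295 ≤ 313 = M_tri(3). ✓ Equality does not hold at z = 3 (the coefficients have mixed signs, so the terms do not all align in phase there).

M_tri(3) = 313; |p(3)| = 295; equality at z=3: no.


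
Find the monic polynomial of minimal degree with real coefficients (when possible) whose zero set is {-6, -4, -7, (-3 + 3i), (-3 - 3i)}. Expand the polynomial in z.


The polynomial is p(z) = ∏_{α ∈ S} (z − α), where S = {-6, -4, -7, (-3 + 3i), (-3 - 3i)}.
Expanding the product yields: p(z) = z^5 + 23·z^4 + 214·z^3 + 1038·z^2 + 2700·z + 3024.
Note conjugate pairs combine to real quadratics: (z − (-3+3i))(z − (-3−3i)) = z² + 6z + 18.
The resulting polynomial has degree 5 and real coefficients as required.

p(z) = z^5 + 23·z^4 + 214·z^3 + 1038·z^2 + 2700·z + 3024.


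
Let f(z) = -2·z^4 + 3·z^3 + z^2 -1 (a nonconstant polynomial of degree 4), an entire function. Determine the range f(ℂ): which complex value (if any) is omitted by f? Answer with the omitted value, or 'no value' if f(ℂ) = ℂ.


Little Picard bounds the complement of f(ℂ) to at most one point.
For every w ∈ ℂ, the equation p(z) − w = 0 is a nonconstant polynomial in z and hence has at least one root by the fundamental theorem of algebra. So p is surjective onto ℂ, omitting no value.

Omitted value: no value.


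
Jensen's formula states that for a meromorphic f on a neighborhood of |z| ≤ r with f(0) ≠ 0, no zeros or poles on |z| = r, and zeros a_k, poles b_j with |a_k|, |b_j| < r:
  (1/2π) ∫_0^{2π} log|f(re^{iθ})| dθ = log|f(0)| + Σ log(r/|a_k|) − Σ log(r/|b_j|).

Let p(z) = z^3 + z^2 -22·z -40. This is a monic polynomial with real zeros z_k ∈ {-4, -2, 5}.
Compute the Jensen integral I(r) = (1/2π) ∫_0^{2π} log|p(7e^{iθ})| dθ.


Zeros: -4, -2, 5; r = 7.
Inside |z| < r: -4, -2, 5. Outside (|z| ≥ r): ∅.
p(0) = -40, so log|p(0)| = log(40) = 3.6889.
Apply Jensen: I(r) = log|p(0)| + Σ_k log(r/|z_k|), summed over zeros inside |z| < r.
  log(r/|z_k|) for z_k = -4: log(7/4) = 0.5596
  log(r/|z_k|) for z_k = -2: log(7/2) = 1.2528
  log(r/|z_k|) for z_k = 5: log(7/5) = 0.3365
Sum over inside zeros: 2.1489.
I(r) = log|p(0)| + (inside sum) = 3.6889 + 2.1489 = 5.8377.
Closed form (all zeros inside, monic): I(r) = n·log(r) = 3·log(7) = 5.8377. ✓

I(r) ≈ 5.8377.


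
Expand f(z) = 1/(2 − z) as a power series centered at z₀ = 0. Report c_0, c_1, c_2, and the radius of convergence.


Let w = z − z₀, so z = z₀ + w.
Then 2 − z = 2 − (z₀ + w) = (2 − z₀) − w = 2 − w.
f(z) = 1/(2 − w) = (1/(2)) · 1/(1 − w/(2)) = Σ_{n≥0} w^n / (2)^(n+1).
So c_n = 1/(2)^(n+1):
  c_0 = 1/(2)^1 = 1/2.
  c_1 = 1/(2)^2 = 1/4.
  c_2 = 1/(2)^3 = 1/8.
The series is valid for |w/d| < 1, i.e. |z − z₀| < |d|.
Radius of convergence: R = |2 − z₀| = |2| = 2 (distance from z₀ to the singularity z = 2).

c_0 = 1/2, c_1 = 1/4, c_2 = 1/8; R = 2.


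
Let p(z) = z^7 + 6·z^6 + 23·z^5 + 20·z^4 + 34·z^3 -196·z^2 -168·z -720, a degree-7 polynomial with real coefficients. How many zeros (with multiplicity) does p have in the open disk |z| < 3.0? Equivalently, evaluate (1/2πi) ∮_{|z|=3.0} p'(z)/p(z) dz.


The zeros of p are: (-3 + 3i), (-3 - 3i), (-1 + 2i), (-1 - 2i), 2, (0 + 2i), (0 - 2i).
Their magnitudes are: 4.243, 4.243, 2.236, 2.236, 2, 2, 2.
Zeros with |z| < R = 3.0: (-1 + 2i), (-1 - 2i), 2, (0 + 2i), (0 - 2i).
Count = 5.
By the argument principle, (1/2πi) ∮_{|z|=R} p'(z)/p(z) dz equals exactly this count.

Number of zeros inside |z| < 3.0: 5.


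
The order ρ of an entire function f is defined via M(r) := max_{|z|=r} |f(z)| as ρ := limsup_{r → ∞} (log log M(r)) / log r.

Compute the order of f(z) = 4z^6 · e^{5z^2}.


M(r) = max_{|z|=r} |4|·|z|^6·|e^{5z^2}| = 4·r^6 · e^{5r^2} (the factors attain their maxima compatibly on |z|=r). Then log M(r) = log 4 + 6·log r + 5r^2, dominated by the last term, so log log M(r) ~ 2·log r. The polynomial factor 4z^6 contributes only a log r term and does not affect the order. ρ = 2.
Therefore ρ = 2.

Order ρ = 2.


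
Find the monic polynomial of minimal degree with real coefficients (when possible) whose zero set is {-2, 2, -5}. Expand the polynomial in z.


The polynomial is p(z) = ∏_{α ∈ S} (z − α), where S = {-2, 2, -5}.
Expanding the product yields: p(z) = z^3 + 5·z^2 -4·z -20.
The resulting polynomial has degree 3 and real coefficients as required.

p(z) = z^3 + 5·z^2 -4·z -20.


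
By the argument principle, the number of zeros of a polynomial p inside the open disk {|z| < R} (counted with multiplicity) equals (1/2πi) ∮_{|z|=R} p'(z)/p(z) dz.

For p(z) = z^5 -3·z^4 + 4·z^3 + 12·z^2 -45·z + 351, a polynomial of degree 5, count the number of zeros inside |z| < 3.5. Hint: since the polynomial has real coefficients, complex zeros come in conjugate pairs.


The zeros of p are: (3 + 2i), (3 - 2i), (0 + 3i), (0 - 3i), -3.
Their magnitudes are: 3.606, 3.606, 3, 3, 3.
Zeros with |z| < R = 3.5: (0 + 3i), (0 - 3i), -3.
Count = 3.
By the argument principle, (1/2πi) ∮_{|z|=R} p'(z)/p(z) dz equals exactly this count.

Number of zeros inside |z| < 3.5: 3.


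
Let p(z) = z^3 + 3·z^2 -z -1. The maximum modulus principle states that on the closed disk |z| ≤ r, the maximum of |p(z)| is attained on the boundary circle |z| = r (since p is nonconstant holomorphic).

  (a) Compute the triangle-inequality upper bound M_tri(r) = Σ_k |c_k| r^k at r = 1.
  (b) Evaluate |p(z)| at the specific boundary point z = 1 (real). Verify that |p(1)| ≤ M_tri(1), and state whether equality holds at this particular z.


Coefficients: c_0 = -1, c_1 = -1, c_2 = 3, c_3 = 1. Radius r = 1.
Part (a). Triangle bound: M_tri(r) = Σ_k |c_k| r^k
  = |-1|·1^0 + |-1|·1^1 + |3|·1^2 + |1|·1^3
  = 1 + 1 + 3 + 1 = 6.
This bounds M(r) := max_{|z|=r} |p(z)| from above; equality holds iff all terms c_k z^k can be made to align in phase at a single z on |z|=r.
Part (b). At z = 1 (real, on the circle |z| = r):
  p(1) = (-1)·1^0 + (-1)·1^1 + (3)·1^2 + (1)·1^3 = 2.
  |p(1)| = 2.
Check: |p(1)| = 2 ≤ 6 = M_tri(1). ✓ Equality does not hold at z = 1 (the coefficients have mixed signs, so the terms do not all align in phase there).

M_tri(1) = 6; |p(1)| = 2; equality at z=1: no.


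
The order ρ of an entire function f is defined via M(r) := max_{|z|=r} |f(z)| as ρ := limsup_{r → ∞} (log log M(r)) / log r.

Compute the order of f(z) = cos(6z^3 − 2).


Write cos(w) = (e^{iw} ± e^{−iw})/(2 or 2i), so |cos(w)| ≤ e^{|w|}. With w = 6z^3 − 2, |w| ≤ 6r^3 + 2 on |z|=r, giving M(r) ≤ e^{6r^3 + 2} and ρ ≤ 3. For the lower bound, choose z on |z|=r with 6z^3 purely imaginary of modulus 6r^3; then |cos(6z^3 − 2)| grows like e^{6r^3}/2, so ρ ≥ 3. Hence ρ = 3.
Therefore ρ = 3.

Order ρ = 3.


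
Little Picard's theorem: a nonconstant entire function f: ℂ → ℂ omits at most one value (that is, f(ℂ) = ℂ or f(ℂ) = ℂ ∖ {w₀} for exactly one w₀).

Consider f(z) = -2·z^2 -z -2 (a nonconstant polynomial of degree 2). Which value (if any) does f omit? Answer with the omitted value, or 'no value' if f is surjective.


Little Picard bounds the complement of f(ℂ) to at most one point.
For every w ∈ ℂ, the equation p(z) − w = 0 is a nonconstant polynomial in z and hence has at least one root by the fundamental theorem of algebra. So p is surjective onto ℂ, omitting no value.

Omitted value: no value.


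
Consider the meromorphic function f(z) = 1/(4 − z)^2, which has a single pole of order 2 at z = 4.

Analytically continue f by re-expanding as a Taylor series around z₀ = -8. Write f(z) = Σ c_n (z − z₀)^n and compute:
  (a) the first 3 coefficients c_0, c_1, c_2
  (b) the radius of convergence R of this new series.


Let w = z − z₀, so z = z₀ + w.
Then 4 − z = 4 − (z₀ + w) = (4 − z₀) − w = 12 − w.
f(z) = 1/(12 − w)^2 = (1/(12)^2) · (1 − w/(12))^{−2}.
By the binomial series (1−u)^{−2} = Σ_{n≥0} C(n+1, 1) u^n for |u|<1, with u = w/(12):
  c_n = C(n+1, 1) / (12)^(n+2).
  c_0 = 1/(12)^2 = 1/144.
  c_1 = 2/(12)^3 = 1/864.
  c_2 = 3/(12)^4 = 1/6912.
The series is valid for |w/d| < 1, i.e. |z − z₀| < |d|.
Radius of convergence: R = |4 − z₀| = |12| = 12 (distance from z₀ to the singularity z = 4).

c_0 = 1/144, c_1 = 1/864, c_2 = 1/6912; R = 12.


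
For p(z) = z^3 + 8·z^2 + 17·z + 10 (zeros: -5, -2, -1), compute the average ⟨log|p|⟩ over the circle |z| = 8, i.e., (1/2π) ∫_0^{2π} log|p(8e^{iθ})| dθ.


Zeros: -5, -2, -1; r = 8.
Inside |z| < r: -5, -2, -1. Outside (|z| ≥ r): ∅.
p(0) = 10, so log|p(0)| = log(10) = 2.3026.
Apply Jensen: I(r) = log|p(0)| + Σ_k log(r/|z_k|), summed over zeros inside |z| < r.
  log(r/|z_k|) for z_k = -5: log(8/5) = 0.4700
  log(r/|z_k|) for z_k = -2: log(8/2) = 1.3863
  log(r/|z_k|) for z_k = -1: log(8/1) = 2.0794
Sum over inside zeros: 3.9357.
I(r) = log|p(0)| + (inside sum) = 2.3026 + 3.9357 = 6.2383.
Closed form (all zeros inside, monic): I(r) = n·log(r) = 3·log(8) = 6.2383. ✓

I(r) ≈ 6.2383.


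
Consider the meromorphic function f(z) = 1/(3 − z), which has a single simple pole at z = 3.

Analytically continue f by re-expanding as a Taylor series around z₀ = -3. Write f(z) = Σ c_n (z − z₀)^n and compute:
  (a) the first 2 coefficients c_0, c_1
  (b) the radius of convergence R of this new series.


Let w = z − z₀, so z = z₀ + w.
Then 3 − z = 3 − (z₀ + w) = (3 − z₀) − w = 6 − w.
f(z) = 1/(6 − w) = (1/(6)) · 1/(1 − w/(6)) = Σ_{n≥0} w^n / (6)^(n+1).
So c_n = 1/(6)^(n+1):
  c_0 = 1/(6)^1 = 1/6.
  c_1 = 1/(6)^2 = 1/36.
The series is valid for |w/d| < 1, i.e. |z − z₀| < |d|.
Radius of convergence: R = |3 − z₀| = |6| = 6 (distance from z₀ to the singularity z = 3).

c_0 = 1/6, c_1 = 1/36; R = 6.


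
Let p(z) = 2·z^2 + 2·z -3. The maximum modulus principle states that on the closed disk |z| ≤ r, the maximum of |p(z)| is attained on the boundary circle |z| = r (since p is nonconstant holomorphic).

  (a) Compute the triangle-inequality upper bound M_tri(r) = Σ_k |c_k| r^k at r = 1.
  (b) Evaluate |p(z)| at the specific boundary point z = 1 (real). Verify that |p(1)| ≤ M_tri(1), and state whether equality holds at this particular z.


Coefficients: c_0 = -3, c_1 = 2, c_2 = 2. Radius r = 1.
Part (a). Triangle bound: M_tri(r) = Σ_k |c_k| r^k
  = |-3|·1^0 + |2|·1^1 + |2|·1^2
  = 3 + 2 + 2 = 7.
This bounds M(r) := max_{|z|=r} |p(z)| from above; equality holds iff all terms c_k z^k can be made to align in phase at a single z on |z|=r.
Part (b). At z = 1 (real, on the circle |z| = r):
  p(1) = (-3)·1^0 + (2)·1^1 + (2)·1^2 = 1.
  |p(1)| = 1.
Check: |p(1)| = 1 ≤ 7 = M_tri(1). ✓ Equality does not hold at z = 1 (the coefficients have mixed signs, so the terms do not all align in phase there).

M_tri(1) = 7; |p(1)| = 1; equality at z=1: no.


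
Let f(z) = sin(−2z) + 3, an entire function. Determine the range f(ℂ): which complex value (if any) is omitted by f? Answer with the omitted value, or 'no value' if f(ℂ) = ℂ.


Little Picard bounds the complement of f(ℂ) to at most one point.
sin is entire and surjective onto ℂ: for every w ∈ ℂ, sin(ζ) = w has a solution ζ ∈ ℂ (e.g., via the complex inverse arcsin). With ζ = −2z this gives z = ζ/(-2). Then 1·sin(−2z) takes every value in 1·ℂ = ℂ, and adding 3 is a bijection of ℂ. So f is surjective and omits no value. (Note: only on the real line is sin bounded by [−1, 1].)

Omitted value: no value.


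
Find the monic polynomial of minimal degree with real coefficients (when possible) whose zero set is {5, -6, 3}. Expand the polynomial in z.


The polynomial is p(z) = ∏_{α ∈ S} (z − α), where S = {5, -6, 3}.
Expanding the product yields: p(z) = z^3 -2·z^2 -33·z + 90.
The resulting polynomial has degree 3 and real coefficients as required.

p(z) = z^3 -2·z^2 -33·z + 90.


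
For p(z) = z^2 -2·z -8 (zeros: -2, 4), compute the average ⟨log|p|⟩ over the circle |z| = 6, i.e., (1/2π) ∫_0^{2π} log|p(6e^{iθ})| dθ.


Zeros: -2, 4; r = 6.
Inside |z| < r: -2, 4. Outside (|z| ≥ r): ∅.
p(0) = -8, so log|p(0)| = log(8) = 2.0794.
Apply Jensen: I(r) = log|p(0)| + Σ_k log(r/|z_k|), summed over zeros inside |z| < r.
  log(r/|z_k|) for z_k = -2: log(6/2) = 1.0986
  log(r/|z_k|) for z_k = 4: log(6/4) = 0.4055
Sum over inside zeros: 1.5041.
I(r) = log|p(0)| + (inside sum) = 2.0794 + 1.5041 = 3.5835.
Closed form (all zeros inside, monic): I(r) = n·log(r) = 2·log(6) = 3.5835. ✓

I(r) ≈ 3.5835.


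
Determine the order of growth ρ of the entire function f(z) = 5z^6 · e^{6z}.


M(r) = max_{|z|=r} |5|·|z|^6·|e^{6z}| = 5·r^6 · e^{6r^1} (the factors attain their maxima compatibly on |z|=r). Then log M(r) = log 5 + 6·log r + 6r^1, dominated by the last term, so log log M(r) ~ 1·log r. The polynomial factor 5z^6 contributes only a log r term and does not affect the order. ρ = 1.
Therefore ρ = 1.

Order ρ = 1.


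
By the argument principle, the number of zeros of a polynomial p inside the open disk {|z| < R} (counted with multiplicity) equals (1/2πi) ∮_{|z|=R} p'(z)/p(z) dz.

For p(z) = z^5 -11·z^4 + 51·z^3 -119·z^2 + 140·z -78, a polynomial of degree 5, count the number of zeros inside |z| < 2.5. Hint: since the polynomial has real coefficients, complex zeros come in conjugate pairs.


The zeros of p are: 3, (3 + 2i), (3 - 2i), (1 + 1i), (1 - 1i).
Their magnitudes are: 3, 3.606, 3.606, 1.414, 1.414.
Zeros with |z| < R = 2.5: (1 + 1i), (1 - 1i).
Count = 2.
By the argument principle, (1/2πi) ∮_{|z|=R} p'(z)/p(z) dz equals exactly this count.

Number of zeros inside |z| < 2.5: 2.


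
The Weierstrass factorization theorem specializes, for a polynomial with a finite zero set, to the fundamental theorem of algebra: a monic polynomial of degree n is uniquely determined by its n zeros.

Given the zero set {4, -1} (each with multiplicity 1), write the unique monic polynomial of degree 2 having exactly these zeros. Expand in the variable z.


The polynomial is p(z) = ∏_{α ∈ S} (z − α), where S = {4, -1}.
Expanding the product yields: p(z) = z^2 -3·z -4.
The resulting polynomial has degree 2 and real coefficients as required.

p(z) = z^2 -3·z -4.


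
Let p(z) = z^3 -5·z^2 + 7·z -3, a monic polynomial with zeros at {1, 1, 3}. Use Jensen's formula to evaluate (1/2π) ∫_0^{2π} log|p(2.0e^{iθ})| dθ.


Zeros: 1, 1, 3; r = 2.0.
Inside |z| < r: 1, 1. Outside (|z| ≥ r): 3.
p(0) = -3, so log|p(0)| = log(3) = 1.0986.
Apply Jensen: I(r) = log|p(0)| + Σ_k log(r/|z_k|), summed over zeros inside |z| < r.
  log(r/|z_k|) for z_k = 1: log(2.0/1) = 0.6931
  log(r/|z_k|) for z_k = 1: log(2.0/1) = 0.6931
  Outside zeros (3) contribute nothing to the Jensen sum.
Sum over inside zeros: 1.3863.
I(r) = log|p(0)| + (inside sum) = 1.0986 + 1.3863 = 2.4849.
Note: since some zeros are outside |z| ≤ r, the simplified n·log(r) form does NOT apply — only the inside zeros contribute.

I(r) ≈ 2.4849.


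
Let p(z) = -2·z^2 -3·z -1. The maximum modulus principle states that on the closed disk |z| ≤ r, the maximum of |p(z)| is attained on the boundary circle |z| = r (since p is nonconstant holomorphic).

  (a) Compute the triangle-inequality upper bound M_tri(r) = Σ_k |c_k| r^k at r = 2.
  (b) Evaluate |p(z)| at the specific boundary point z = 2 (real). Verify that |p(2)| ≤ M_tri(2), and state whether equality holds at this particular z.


Coefficients: c_0 = -1, c_1 = -3, c_2 = -2. Radius r = 2.
Part (a). Triangle bound: M_tri(r) = Σ_k |c_k| r^k
  = |-1|·2^0 + |-3|·2^1 + |-2|·2^2
  = 1 + 6 + 8 = 15.
This bounds M(r) := max_{|z|=r} |p(z)| from above; equality holds iff all terms c_k z^k can be made to align in phase at a single z on |z|=r.
Part (b). At z = 2 (real, on the circle |z| = r):
  p(2) = (-1)·2^0 + (-3)·2^1 + (-2)·2^2 = -15.
  |p(2)| = 15.
Since all nonzero coefficients share the same sign, |p(2)| = 15 = M_tri(2); the triangle bound is attained at z = 2, so in fact M(r) = 15.

M_tri(2) = 15; |p(2)| = 15; equality at z=2: yes.


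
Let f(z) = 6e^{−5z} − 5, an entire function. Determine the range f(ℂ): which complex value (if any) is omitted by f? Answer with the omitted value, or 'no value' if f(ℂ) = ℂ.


Little Picard bounds the complement of f(ℂ) to at most one point.
e^{−5z} is never zero on ℂ, so 6·e^{−5z} takes every value in ℂ ∖ {0}. Adding -5 shifts the range to ℂ ∖ {-5}. Thus f omits exactly the value -5.

Omitted value: -5.


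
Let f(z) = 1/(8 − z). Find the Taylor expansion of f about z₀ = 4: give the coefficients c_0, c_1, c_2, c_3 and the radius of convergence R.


Let w = z − z₀, so z = z₀ + w.
Then 8 − z = 8 − (z₀ + w) = (8 − z₀) − w = 4 − w.
f(z) = 1/(4 − w) = (1/(4)) · 1/(1 − w/(4)) = Σ_{n≥0} w^n / (4)^(n+1).
So c_n = 1/(4)^(n+1):
  c_0 = 1/(4)^1 = 1/4.
  c_1 = 1/(4)^2 = 1/16.
  c_2 = 1/(4)^3 = 1/64.
  c_3 = 1/(4)^4 = 1/256.
The series is valid for |w/d| < 1, i.e. |z − z₀| < |d|.
Radius of convergence: R = |8 − z₀| = |4| = 4 (distance from z₀ to the singularity z = 8).

c_0 = 1/4, c_1 = 1/16, c_2 = 1/64, c_3 = 1/256; R = 4.


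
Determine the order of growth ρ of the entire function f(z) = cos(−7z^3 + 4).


Write cos(w) = (e^{iw} ± e^{−iw})/(2 or 2i), so |cos(w)| ≤ e^{|w|}. With w = −7z^3 + 4, |w| ≤ 7r^3 + 4 on |z|=r, giving M(r) ≤ e^{7r^3 + 4} and ρ ≤ 3. For the lower bound, choose z on |z|=r with -7z^3 purely imaginary of modulus 7r^3; then |cos(−7z^3 + 4)| grows like e^{7r^3}/2, so ρ ≥ 3. Hence ρ = 3.
Therefore ρ = 3.

Order ρ = 3.


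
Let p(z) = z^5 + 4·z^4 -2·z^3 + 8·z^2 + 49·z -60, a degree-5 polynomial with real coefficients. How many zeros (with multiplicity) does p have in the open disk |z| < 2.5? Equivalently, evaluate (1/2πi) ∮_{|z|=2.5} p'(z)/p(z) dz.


The zeros of p are: (1 + 2i), (1 - 2i), -3, 1, -4.
Their magnitudes are: 2.236, 2.236, 3, 1, 4.
Zeros with |z| < R = 2.5: (1 + 2i), (1 - 2i), 1.
Count = 3.
By the argument principle, (1/2πi) ∮_{|z|=R} p'(z)/p(z) dz equals exactly this count.

Number of zeros inside |z| < 2.5: 3.


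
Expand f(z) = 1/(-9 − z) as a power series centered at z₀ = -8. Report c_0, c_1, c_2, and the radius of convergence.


Let w = z − z₀, so z = z₀ + w.
Then -9 − z = -9 − (z₀ + w) = (-9 − z₀) − w = -1 − w.
f(z) = 1/(-1 − w) = (1/(-1)) · 1/(1 − w/(-1)) = Σ_{n≥0} w^n / (-1)^(n+1).
So c_n = 1/(-1)^(n+1):
  c_0 = 1/(-1)^1 = -1.
  c_1 = 1/(-1)^2 = 1.
  c_2 = 1/(-1)^3 = -1.
The series is valid for |w/d| < 1, i.e. |z − z₀| < |d|.
Radius of convergence: R = |-9 − z₀| = |-1| = 1 (distance from z₀ to the singularity z = -9).

c_0 = -1, c_1 = 1, c_2 = -1; R = 1.


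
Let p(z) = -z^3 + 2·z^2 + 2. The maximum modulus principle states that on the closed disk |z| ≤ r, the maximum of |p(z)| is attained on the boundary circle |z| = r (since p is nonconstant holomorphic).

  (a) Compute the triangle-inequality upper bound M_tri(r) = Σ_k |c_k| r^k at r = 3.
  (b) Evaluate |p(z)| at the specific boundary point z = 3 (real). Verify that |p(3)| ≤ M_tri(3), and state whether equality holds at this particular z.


Coefficients: c_0 = 2, c_1 = 0, c_2 = 2, c_3 = -1. Radius r = 3.
Part (a). Triangle bound: M_tri(r) = Σ_k |c_k| r^k
  = |2|·3^0 + |0|·3^1 + |2|·3^2 + |-1|·3^3
  = 2 + 0 + 18 + 27 = 47.
This bounds M(r) := max_{|z|=r} |p(z)| from above; equality holds iff all terms c_k z^k can be made to align in phase at a single z on |z|=r.
Part (b). At z = 3 (real, on the circle |z| = r):
  p(3) = (2)·3^0 + (0)·3^1 + (2)·3^2 + (-1)·3^3 = -7.
  |p(3)| = 7.
Check: |p(3)| = 7 ≤ 47 = M_tri(3). ✓ Equality does not hold at z = 3 (the coefficients have mixed signs, so the terms do not all align in phase there).

M_tri(3) = 47; |p(3)| = 7; equality at z=3: no.


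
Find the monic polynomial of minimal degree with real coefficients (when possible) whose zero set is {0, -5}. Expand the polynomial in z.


The polynomial is p(z) = ∏_{α ∈ S} (z − α), where S = {0, -5}.
Expanding the product yields: p(z) = z^2 + 5·z.
The resulting polynomial has degree 2 and real coefficients as required.

p(z) = z^2 + 5·z.


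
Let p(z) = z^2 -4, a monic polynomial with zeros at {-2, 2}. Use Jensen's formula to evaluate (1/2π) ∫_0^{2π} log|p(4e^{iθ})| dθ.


Zeros: -2, 2; r = 4.
Inside |z| < r: -2, 2. Outside (|z| ≥ r): ∅.
p(0) = -4, so log|p(0)| = log(4) = 1.3863.
Apply Jensen: I(r) = log|p(0)| + Σ_k log(r/|z_k|), summed over zeros inside |z| < r.
  log(r/|z_k|) for z_k = -2: log(4/2) = 0.6931
  log(r/|z_k|) for z_k = 2: log(4/2) = 0.6931
Sum over inside zeros: 1.3863.
I(r) = log|p(0)| + (inside sum) = 1.3863 + 1.3863 = 2.7726.
Closed form (all zeros inside, monic): I(r) = n·log(r) = 2·log(4) = 2.7726. ✓

I(r) ≈ 2.7726.


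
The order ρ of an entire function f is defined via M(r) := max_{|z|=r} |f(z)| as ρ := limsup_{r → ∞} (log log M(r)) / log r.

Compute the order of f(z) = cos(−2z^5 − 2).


Write cos(w) = (e^{iw} ± e^{−iw})/(2 or 2i), so |cos(w)| ≤ e^{|w|}. With w = −2z^5 − 2, |w| ≤ 2r^5 + 2 on |z|=r, giving M(r) ≤ e^{2r^5 + 2} and ρ ≤ 5. For the lower bound, choose z on |z|=r with -2z^5 purely imaginary of modulus 2r^5; then |cos(−2z^5 − 2)| grows like e^{2r^5}/2, so ρ ≥ 5. Hence ρ = 5.
Therefore ρ = 5.

Order ρ = 5.


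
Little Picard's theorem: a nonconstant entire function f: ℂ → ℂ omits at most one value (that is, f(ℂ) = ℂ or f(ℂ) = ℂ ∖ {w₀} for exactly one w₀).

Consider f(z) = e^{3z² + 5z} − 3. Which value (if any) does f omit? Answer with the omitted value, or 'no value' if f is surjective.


Little Picard bounds the complement of f(ℂ) to at most one point.
The exponent g(z) = 3z² + 5z is a nonconstant polynomial, hence surjective onto ℂ. So e^{g(z)} takes every value in {e^w : w ∈ ℂ} = ℂ ∖ {0}. Adding -3 shifts the range to ℂ ∖ {-3}. f omits exactly -3.

Omitted value: -3.


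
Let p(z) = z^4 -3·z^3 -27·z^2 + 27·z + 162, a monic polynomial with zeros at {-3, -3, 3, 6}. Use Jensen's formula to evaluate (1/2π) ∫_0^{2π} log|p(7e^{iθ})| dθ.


Zeros: -3, -3, 3, 6; r = 7.
Inside |z| < r: -3, -3, 3, 6. Outside (|z| ≥ r): ∅.
p(0) = 162, so log|p(0)| = log(162) = 5.0876.
Apply Jensen: I(r) = log|p(0)| + Σ_k log(r/|z_k|), summed over zeros inside |z| < r.
  log(r/|z_k|) for z_k = -3: log(7/3) = 0.8473
  log(r/|z_k|) for z_k = -3: log(7/3) = 0.8473
  log(r/|z_k|) for z_k = 3: log(7/3) = 0.8473
  log(r/|z_k|) for z_k = 6: log(7/6) = 0.1542
Sum over inside zeros: 2.6960.
I(r) = log|p(0)| + (inside sum) = 5.0876 + 2.6960 = 7.7836.
Closed form (all zeros inside, monic): I(r) = n·log(r) = 4·log(7) = 7.7836. ✓

I(r) ≈ 7.7836.


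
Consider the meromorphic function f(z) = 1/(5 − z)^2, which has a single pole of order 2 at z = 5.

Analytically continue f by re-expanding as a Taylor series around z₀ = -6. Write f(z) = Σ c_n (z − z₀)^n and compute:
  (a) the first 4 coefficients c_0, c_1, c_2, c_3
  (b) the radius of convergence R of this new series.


Let w = z − z₀, so z = z₀ + w.
Then 5 − z = 5 − (z₀ + w) = (5 − z₀) − w = 11 − w.
f(z) = 1/(11 − w)^2 = (1/(11)^2) · (1 − w/(11))^{−2}.
By the binomial series (1−u)^{−2} = Σ_{n≥0} C(n+1, 1) u^n for |u|<1, with u = w/(11):
  c_n = C(n+1, 1) / (11)^(n+2).
  c_0 = 1/(11)^2 = 1/121.
  c_1 = 2/(11)^3 = 2/1331.
  c_2 = 3/(11)^4 = 3/14641.
  c_3 = 4/(11)^5 = 4/161051.
The series is valid for |w/d| < 1, i.e. |z − z₀| < |d|.
Radius of convergence: R = |5 − z₀| = |11| = 11 (distance from z₀ to the singularity z = 5).

c_0 = 1/121, c_1 = 2/1331, c_2 = 3/14641, c_3 = 4/161051; R = 11.


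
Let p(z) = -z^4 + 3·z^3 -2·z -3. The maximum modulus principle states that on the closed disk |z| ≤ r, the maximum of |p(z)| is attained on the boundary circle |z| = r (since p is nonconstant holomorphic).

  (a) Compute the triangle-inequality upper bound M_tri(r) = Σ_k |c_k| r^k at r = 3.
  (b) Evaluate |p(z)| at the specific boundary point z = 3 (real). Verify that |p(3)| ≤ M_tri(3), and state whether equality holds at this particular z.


Coefficients: c_0 = -3, c_1 = -2, c_2 = 0, c_3 = 3, c_4 = -1. Radius r = 3.
Part (a). Triangle bound: M_tri(r) = Σ_k |c_k| r^k
  = |-3|·3^0 + |-2|·3^1 + |0|·3^2 + |3|·3^3 + |-1|·3^4
  = 3 + 6 + 0 + 81 + 81 = 171.
This bounds M(r) := max_{|z|=r} |p(z)| from above; equality holds iff all terms c_k z^k can be made to align in phase at a single z on |z|=r.
Part (b). At z = 3 (real, on the circle |z| = r):
  p(3) = (-3)·3^0 + (-2)·3^1 + (0)·3^2 + (3)·3^3 + (-1)·3^4 = -9.
  |p(3)| = 9.
Check: |p(3)| = 9 ≤ 171 = M_tri(3). ✓ Equality does not hold at z = 3 (the coefficients have mixed signs, so the terms do not all align in phase there).

M_tri(3) = 171; |p(3)| = 9; equality at z=3: no.


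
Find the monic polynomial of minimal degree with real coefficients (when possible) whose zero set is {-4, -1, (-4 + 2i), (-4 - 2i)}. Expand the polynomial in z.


The polynomial is p(z) = ∏_{α ∈ S} (z − α), where S = {-4, -1, (-4 + 2i), (-4 - 2i)}.
Expanding the product yields: p(z) = z^4 + 13·z^3 + 64·z^2 + 132·z + 80.
Note conjugate pairs combine to real quadratics: (z − (-4+2i))(z − (-4−2i)) = z² + 8z + 20.
The resulting polynomial has degree 4 and real coefficients as required.

p(z) = z^4 + 13·z^3 + 64·z^2 + 132·z + 80.


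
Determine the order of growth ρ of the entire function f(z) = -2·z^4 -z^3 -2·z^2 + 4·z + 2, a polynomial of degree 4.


|f(z)| ≤ Σ|c_k|·r^k = O(r^4) as r → ∞. Polynomial growth is O(e^{r^ε}) for every ε > 0 (since r^4/e^{r^ε} → 0), so ρ ≤ ε for all ε > 0, i.e. ρ = 0. Every nonconstant polynomial has order 0.
Therefore ρ = 0.

Order ρ = 0.


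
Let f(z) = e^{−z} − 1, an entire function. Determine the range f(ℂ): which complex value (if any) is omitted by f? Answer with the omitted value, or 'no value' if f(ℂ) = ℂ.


Little Picard bounds the complement of f(ℂ) to at most one point.
e^{−z} is never zero on ℂ, so 1·e^{−z} takes every value in ℂ ∖ {0}. Adding -1 shifts the range to ℂ ∖ {-1}. Thus f omits exactly the value -1.

Omitted value: -1.


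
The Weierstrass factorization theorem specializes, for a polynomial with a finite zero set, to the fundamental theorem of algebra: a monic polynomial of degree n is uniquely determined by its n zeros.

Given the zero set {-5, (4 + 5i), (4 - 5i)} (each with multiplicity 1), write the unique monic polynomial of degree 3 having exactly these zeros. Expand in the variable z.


The polynomial is p(z) = ∏_{α ∈ S} (z − α), where S = {-5, (4 + 5i), (4 - 5i)}.
Expanding the product yields: p(z) = z^3 -3·z^2 + z + 205.
Note conjugate pairs combine to real quadratics: (z − (4+5i))(z − (4−5i)) = z² − 8z + 41.
The resulting polynomial has degree 3 and real coefficients as required.

p(z) = z^3 -3·z^2 + z + 205.


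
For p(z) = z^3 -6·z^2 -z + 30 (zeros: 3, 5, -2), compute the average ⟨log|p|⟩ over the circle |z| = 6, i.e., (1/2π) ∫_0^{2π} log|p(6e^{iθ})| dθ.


Zeros: -2, 3, 5; r = 6.
Inside |z| < r: -2, 3, 5. Outside (|z| ≥ r): ∅.
p(0) = 30, so log|p(0)| = log(30) = 3.4012.
Apply Jensen: I(r) = log|p(0)| + Σ_k log(r/|z_k|), summed over zeros inside |z| < r.
  log(r/|z_k|) for z_k = 3: log(6/3) = 0.6931
  log(r/|z_k|) for z_k = 5: log(6/5) = 0.1823
  log(r/|z_k|) for z_k = -2: log(6/2) = 1.0986
Sum over inside zeros: 1.9741.
I(r) = log|p(0)| + (inside sum) = 3.4012 + 1.9741 = 5.3753.
Closed form (all zeros inside, monic): I(r) = n·log(r) = 3·log(6) = 5.3753. ✓

I(r) ≈ 5.3753.


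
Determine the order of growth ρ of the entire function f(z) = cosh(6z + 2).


cosh(w) is a linear combination of e^{iw} and e^{−iw} (or e^w, e^{−w} in the hyperbolic case), so |cosh(w)| ≤ e^{|w|}. With w = 6z + 2, |w| ≤ 6|z| + 2 = 6r + 2 on |z| = r, giving M(r) ≤ e^{6r + 2}, so ρ ≤ 1. On a suitable ray (z = it for sin/cos; z = t for sinh/cosh, t real → ∞), |cosh(6z + 2)| grows like e^{6|t|}/2, so ρ ≥ 1. Hence ρ = 1.
Therefore ρ = 1.

Order ρ = 1.


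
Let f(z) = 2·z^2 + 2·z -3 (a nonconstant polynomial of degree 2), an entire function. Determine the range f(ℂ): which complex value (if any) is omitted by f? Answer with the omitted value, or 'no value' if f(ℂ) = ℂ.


Little Picard bounds the complement of f(ℂ) to at most one point.
For every w ∈ ℂ, the equation p(z) − w = 0 is a nonconstant polynomial in z and hence has at least one root by the fundamental theorem of algebra. So p is surjective onto ℂ, omitting no value.

Omitted value: no value.


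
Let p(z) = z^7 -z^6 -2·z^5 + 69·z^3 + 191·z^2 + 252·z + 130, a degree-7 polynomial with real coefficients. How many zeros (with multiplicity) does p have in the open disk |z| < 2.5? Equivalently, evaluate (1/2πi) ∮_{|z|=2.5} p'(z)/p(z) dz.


The zeros of p are: (-1 + 1i), (-1 - 1i), (-1 + 2i), (-1 - 2i), -1, (3 + 2i), (3 - 2i).
Their magnitudes are: 1.414, 1.414, 2.236, 2.236, 1, 3.606, 3.606.
Zeros with |z| < R = 2.5: (-1 + 1i), (-1 - 1i), (-1 + 2i), (-1 - 2i), -1.
Count = 5.
By the argument principle, (1/2πi) ∮_{|z|=R} p'(z)/p(z) dz equals exactly this count.

Number of zeros inside |z| < 2.5: 5.


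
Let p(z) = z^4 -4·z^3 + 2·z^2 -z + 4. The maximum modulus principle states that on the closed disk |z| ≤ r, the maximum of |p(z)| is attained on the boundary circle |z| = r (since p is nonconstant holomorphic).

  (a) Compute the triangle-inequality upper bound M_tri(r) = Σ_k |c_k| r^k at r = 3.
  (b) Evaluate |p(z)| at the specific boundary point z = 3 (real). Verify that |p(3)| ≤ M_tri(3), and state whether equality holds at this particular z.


Coefficients: c_0 = 4, c_1 = -1, c_2 = 2, c_3 = -4, c_4 = 1. Radius r = 3.
Part (a). Triangle bound: M_tri(r) = Σ_k |c_k| r^k
  = |4|·3^0 + |-1|·3^1 + |2|·3^2 + |-4|·3^3 + |1|·3^4
  = 4 + 3 + 18 + 108 + 81 = 214.
This bounds M(r) := max_{|z|=r} |p(z)| from above; equality holds iff all terms c_k z^k can be made to align in phase at a single z on |z|=r.
Part (b). At z = 3 (real, on the circle |z| = r):
  p(3) = (4)·3^0 + (-1)·3^1 + (2)·3^2 + (-4)·3^3 + (1)·3^4 = -8.
  |p(3)| = 8.
Check: |p(3)| = 8 ≤ 214 = M_tri(3). ✓ Equality does not hold at z = 3 (the coefficients have mixed signs, so the terms do not all align in phase there).

M_tri(3) = 214; |p(3)| = 8; equality at z=3: no.


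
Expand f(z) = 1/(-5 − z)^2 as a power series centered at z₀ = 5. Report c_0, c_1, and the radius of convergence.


Let w = z − z₀, so z = z₀ + w.
Then -5 − z = -5 − (z₀ + w) = (-5 − z₀) − w = -10 − w.
f(z) = 1/(-10 − w)^2 = (1/(-10)^2) · (1 − w/(-10))^{−2}.
By the binomial series (1−u)^{−2} = Σ_{n≥0} C(n+1, 1) u^n for |u|<1, with u = w/(-10):
  c_n = C(n+1, 1) / (-10)^(n+2).
  c_0 = 1/(-10)^2 = 1/100.
  c_1 = 2/(-10)^3 = -1/500.
The series is valid for |w/d| < 1, i.e. |z − z₀| < |d|.
Radius of convergence: R = |-5 − z₀| = |-10| = 10 (distance from z₀ to the singularity z = -5).

c_0 = 1/100, c_1 = -1/500; R = 10.
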